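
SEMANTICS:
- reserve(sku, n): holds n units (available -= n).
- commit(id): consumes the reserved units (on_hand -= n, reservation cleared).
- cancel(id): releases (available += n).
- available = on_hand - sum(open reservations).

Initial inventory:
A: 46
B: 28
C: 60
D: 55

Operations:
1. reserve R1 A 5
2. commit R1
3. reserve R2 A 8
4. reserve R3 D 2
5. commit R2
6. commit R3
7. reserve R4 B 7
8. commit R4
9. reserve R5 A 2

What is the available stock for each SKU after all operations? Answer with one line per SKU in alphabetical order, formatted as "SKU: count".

Answer: A: 31
B: 21
C: 60
D: 53

Derivation:
Step 1: reserve R1 A 5 -> on_hand[A=46 B=28 C=60 D=55] avail[A=41 B=28 C=60 D=55] open={R1}
Step 2: commit R1 -> on_hand[A=41 B=28 C=60 D=55] avail[A=41 B=28 C=60 D=55] open={}
Step 3: reserve R2 A 8 -> on_hand[A=41 B=28 C=60 D=55] avail[A=33 B=28 C=60 D=55] open={R2}
Step 4: reserve R3 D 2 -> on_hand[A=41 B=28 C=60 D=55] avail[A=33 B=28 C=60 D=53] open={R2,R3}
Step 5: commit R2 -> on_hand[A=33 B=28 C=60 D=55] avail[A=33 B=28 C=60 D=53] open={R3}
Step 6: commit R3 -> on_hand[A=33 B=28 C=60 D=53] avail[A=33 B=28 C=60 D=53] open={}
Step 7: reserve R4 B 7 -> on_hand[A=33 B=28 C=60 D=53] avail[A=33 B=21 C=60 D=53] open={R4}
Step 8: commit R4 -> on_hand[A=33 B=21 C=60 D=53] avail[A=33 B=21 C=60 D=53] open={}
Step 9: reserve R5 A 2 -> on_hand[A=33 B=21 C=60 D=53] avail[A=31 B=21 C=60 D=53] open={R5}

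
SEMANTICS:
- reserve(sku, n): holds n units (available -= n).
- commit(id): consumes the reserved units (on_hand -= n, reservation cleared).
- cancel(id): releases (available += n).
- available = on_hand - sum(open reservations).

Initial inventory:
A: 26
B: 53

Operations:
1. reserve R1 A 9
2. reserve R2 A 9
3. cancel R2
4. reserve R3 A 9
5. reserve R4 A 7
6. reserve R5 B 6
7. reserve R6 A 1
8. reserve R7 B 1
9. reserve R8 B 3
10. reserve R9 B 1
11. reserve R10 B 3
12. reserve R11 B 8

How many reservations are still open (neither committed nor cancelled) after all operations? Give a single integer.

Step 1: reserve R1 A 9 -> on_hand[A=26 B=53] avail[A=17 B=53] open={R1}
Step 2: reserve R2 A 9 -> on_hand[A=26 B=53] avail[A=8 B=53] open={R1,R2}
Step 3: cancel R2 -> on_hand[A=26 B=53] avail[A=17 B=53] open={R1}
Step 4: reserve R3 A 9 -> on_hand[A=26 B=53] avail[A=8 B=53] open={R1,R3}
Step 5: reserve R4 A 7 -> on_hand[A=26 B=53] avail[A=1 B=53] open={R1,R3,R4}
Step 6: reserve R5 B 6 -> on_hand[A=26 B=53] avail[A=1 B=47] open={R1,R3,R4,R5}
Step 7: reserve R6 A 1 -> on_hand[A=26 B=53] avail[A=0 B=47] open={R1,R3,R4,R5,R6}
Step 8: reserve R7 B 1 -> on_hand[A=26 B=53] avail[A=0 B=46] open={R1,R3,R4,R5,R6,R7}
Step 9: reserve R8 B 3 -> on_hand[A=26 B=53] avail[A=0 B=43] open={R1,R3,R4,R5,R6,R7,R8}
Step 10: reserve R9 B 1 -> on_hand[A=26 B=53] avail[A=0 B=42] open={R1,R3,R4,R5,R6,R7,R8,R9}
Step 11: reserve R10 B 3 -> on_hand[A=26 B=53] avail[A=0 B=39] open={R1,R10,R3,R4,R5,R6,R7,R8,R9}
Step 12: reserve R11 B 8 -> on_hand[A=26 B=53] avail[A=0 B=31] open={R1,R10,R11,R3,R4,R5,R6,R7,R8,R9}
Open reservations: ['R1', 'R10', 'R11', 'R3', 'R4', 'R5', 'R6', 'R7', 'R8', 'R9'] -> 10

Answer: 10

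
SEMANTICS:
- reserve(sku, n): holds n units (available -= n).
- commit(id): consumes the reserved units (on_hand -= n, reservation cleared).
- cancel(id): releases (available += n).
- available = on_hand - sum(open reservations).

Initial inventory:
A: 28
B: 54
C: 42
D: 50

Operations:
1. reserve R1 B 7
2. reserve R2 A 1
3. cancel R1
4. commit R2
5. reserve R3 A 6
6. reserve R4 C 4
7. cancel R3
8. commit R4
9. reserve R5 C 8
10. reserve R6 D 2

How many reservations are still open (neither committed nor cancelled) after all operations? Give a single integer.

Step 1: reserve R1 B 7 -> on_hand[A=28 B=54 C=42 D=50] avail[A=28 B=47 C=42 D=50] open={R1}
Step 2: reserve R2 A 1 -> on_hand[A=28 B=54 C=42 D=50] avail[A=27 B=47 C=42 D=50] open={R1,R2}
Step 3: cancel R1 -> on_hand[A=28 B=54 C=42 D=50] avail[A=27 B=54 C=42 D=50] open={R2}
Step 4: commit R2 -> on_hand[A=27 B=54 C=42 D=50] avail[A=27 B=54 C=42 D=50] open={}
Step 5: reserve R3 A 6 -> on_hand[A=27 B=54 C=42 D=50] avail[A=21 B=54 C=42 D=50] open={R3}
Step 6: reserve R4 C 4 -> on_hand[A=27 B=54 C=42 D=50] avail[A=21 B=54 C=38 D=50] open={R3,R4}
Step 7: cancel R3 -> on_hand[A=27 B=54 C=42 D=50] avail[A=27 B=54 C=38 D=50] open={R4}
Step 8: commit R4 -> on_hand[A=27 B=54 C=38 D=50] avail[A=27 B=54 C=38 D=50] open={}
Step 9: reserve R5 C 8 -> on_hand[A=27 B=54 C=38 D=50] avail[A=27 B=54 C=30 D=50] open={R5}
Step 10: reserve R6 D 2 -> on_hand[A=27 B=54 C=38 D=50] avail[A=27 B=54 C=30 D=48] open={R5,R6}
Open reservations: ['R5', 'R6'] -> 2

Answer: 2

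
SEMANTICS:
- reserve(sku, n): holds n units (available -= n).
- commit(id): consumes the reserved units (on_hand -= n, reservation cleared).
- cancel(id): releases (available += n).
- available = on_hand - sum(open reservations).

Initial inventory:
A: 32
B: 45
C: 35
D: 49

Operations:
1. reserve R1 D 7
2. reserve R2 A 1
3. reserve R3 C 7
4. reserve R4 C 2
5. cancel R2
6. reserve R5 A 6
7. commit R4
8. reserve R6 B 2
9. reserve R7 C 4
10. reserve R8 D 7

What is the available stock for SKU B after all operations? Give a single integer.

Answer: 43

Derivation:
Step 1: reserve R1 D 7 -> on_hand[A=32 B=45 C=35 D=49] avail[A=32 B=45 C=35 D=42] open={R1}
Step 2: reserve R2 A 1 -> on_hand[A=32 B=45 C=35 D=49] avail[A=31 B=45 C=35 D=42] open={R1,R2}
Step 3: reserve R3 C 7 -> on_hand[A=32 B=45 C=35 D=49] avail[A=31 B=45 C=28 D=42] open={R1,R2,R3}
Step 4: reserve R4 C 2 -> on_hand[A=32 B=45 C=35 D=49] avail[A=31 B=45 C=26 D=42] open={R1,R2,R3,R4}
Step 5: cancel R2 -> on_hand[A=32 B=45 C=35 D=49] avail[A=32 B=45 C=26 D=42] open={R1,R3,R4}
Step 6: reserve R5 A 6 -> on_hand[A=32 B=45 C=35 D=49] avail[A=26 B=45 C=26 D=42] open={R1,R3,R4,R5}
Step 7: commit R4 -> on_hand[A=32 B=45 C=33 D=49] avail[A=26 B=45 C=26 D=42] open={R1,R3,R5}
Step 8: reserve R6 B 2 -> on_hand[A=32 B=45 C=33 D=49] avail[A=26 B=43 C=26 D=42] open={R1,R3,R5,R6}
Step 9: reserve R7 C 4 -> on_hand[A=32 B=45 C=33 D=49] avail[A=26 B=43 C=22 D=42] open={R1,R3,R5,R6,R7}
Step 10: reserve R8 D 7 -> on_hand[A=32 B=45 C=33 D=49] avail[A=26 B=43 C=22 D=35] open={R1,R3,R5,R6,R7,R8}
Final available[B] = 43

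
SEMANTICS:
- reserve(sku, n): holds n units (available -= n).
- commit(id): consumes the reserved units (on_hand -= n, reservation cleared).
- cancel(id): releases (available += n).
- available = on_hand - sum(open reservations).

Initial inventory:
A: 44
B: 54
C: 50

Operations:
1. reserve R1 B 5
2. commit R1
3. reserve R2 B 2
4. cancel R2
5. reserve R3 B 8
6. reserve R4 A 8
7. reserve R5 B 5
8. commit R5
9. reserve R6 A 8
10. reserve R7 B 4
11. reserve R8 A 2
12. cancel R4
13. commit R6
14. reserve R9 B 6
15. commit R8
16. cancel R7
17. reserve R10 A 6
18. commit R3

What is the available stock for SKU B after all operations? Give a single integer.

Step 1: reserve R1 B 5 -> on_hand[A=44 B=54 C=50] avail[A=44 B=49 C=50] open={R1}
Step 2: commit R1 -> on_hand[A=44 B=49 C=50] avail[A=44 B=49 C=50] open={}
Step 3: reserve R2 B 2 -> on_hand[A=44 B=49 C=50] avail[A=44 B=47 C=50] open={R2}
Step 4: cancel R2 -> on_hand[A=44 B=49 C=50] avail[A=44 B=49 C=50] open={}
Step 5: reserve R3 B 8 -> on_hand[A=44 B=49 C=50] avail[A=44 B=41 C=50] open={R3}
Step 6: reserve R4 A 8 -> on_hand[A=44 B=49 C=50] avail[A=36 B=41 C=50] open={R3,R4}
Step 7: reserve R5 B 5 -> on_hand[A=44 B=49 C=50] avail[A=36 B=36 C=50] open={R3,R4,R5}
Step 8: commit R5 -> on_hand[A=44 B=44 C=50] avail[A=36 B=36 C=50] open={R3,R4}
Step 9: reserve R6 A 8 -> on_hand[A=44 B=44 C=50] avail[A=28 B=36 C=50] open={R3,R4,R6}
Step 10: reserve R7 B 4 -> on_hand[A=44 B=44 C=50] avail[A=28 B=32 C=50] open={R3,R4,R6,R7}
Step 11: reserve R8 A 2 -> on_hand[A=44 B=44 C=50] avail[A=26 B=32 C=50] open={R3,R4,R6,R7,R8}
Step 12: cancel R4 -> on_hand[A=44 B=44 C=50] avail[A=34 B=32 C=50] open={R3,R6,R7,R8}
Step 13: commit R6 -> on_hand[A=36 B=44 C=50] avail[A=34 B=32 C=50] open={R3,R7,R8}
Step 14: reserve R9 B 6 -> on_hand[A=36 B=44 C=50] avail[A=34 B=26 C=50] open={R3,R7,R8,R9}
Step 15: commit R8 -> on_hand[A=34 B=44 C=50] avail[A=34 B=26 C=50] open={R3,R7,R9}
Step 16: cancel R7 -> on_hand[A=34 B=44 C=50] avail[A=34 B=30 C=50] open={R3,R9}
Step 17: reserve R10 A 6 -> on_hand[A=34 B=44 C=50] avail[A=28 B=30 C=50] open={R10,R3,R9}
Step 18: commit R3 -> on_hand[A=34 B=36 C=50] avail[A=28 B=30 C=50] open={R10,R9}
Final available[B] = 30

Answer: 30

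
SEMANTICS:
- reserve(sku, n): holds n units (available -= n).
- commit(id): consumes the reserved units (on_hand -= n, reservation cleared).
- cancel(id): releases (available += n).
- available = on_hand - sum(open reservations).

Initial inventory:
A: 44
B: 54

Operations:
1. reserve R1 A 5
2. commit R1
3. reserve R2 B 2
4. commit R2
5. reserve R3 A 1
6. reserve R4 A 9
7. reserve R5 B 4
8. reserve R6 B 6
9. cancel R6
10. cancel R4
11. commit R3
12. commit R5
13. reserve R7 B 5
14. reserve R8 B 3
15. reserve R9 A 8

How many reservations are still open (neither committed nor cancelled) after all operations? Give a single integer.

Step 1: reserve R1 A 5 -> on_hand[A=44 B=54] avail[A=39 B=54] open={R1}
Step 2: commit R1 -> on_hand[A=39 B=54] avail[A=39 B=54] open={}
Step 3: reserve R2 B 2 -> on_hand[A=39 B=54] avail[A=39 B=52] open={R2}
Step 4: commit R2 -> on_hand[A=39 B=52] avail[A=39 B=52] open={}
Step 5: reserve R3 A 1 -> on_hand[A=39 B=52] avail[A=38 B=52] open={R3}
Step 6: reserve R4 A 9 -> on_hand[A=39 B=52] avail[A=29 B=52] open={R3,R4}
Step 7: reserve R5 B 4 -> on_hand[A=39 B=52] avail[A=29 B=48] open={R3,R4,R5}
Step 8: reserve R6 B 6 -> on_hand[A=39 B=52] avail[A=29 B=42] open={R3,R4,R5,R6}
Step 9: cancel R6 -> on_hand[A=39 B=52] avail[A=29 B=48] open={R3,R4,R5}
Step 10: cancel R4 -> on_hand[A=39 B=52] avail[A=38 B=48] open={R3,R5}
Step 11: commit R3 -> on_hand[A=38 B=52] avail[A=38 B=48] open={R5}
Step 12: commit R5 -> on_hand[A=38 B=48] avail[A=38 B=48] open={}
Step 13: reserve R7 B 5 -> on_hand[A=38 B=48] avail[A=38 B=43] open={R7}
Step 14: reserve R8 B 3 -> on_hand[A=38 B=48] avail[A=38 B=40] open={R7,R8}
Step 15: reserve R9 A 8 -> on_hand[A=38 B=48] avail[A=30 B=40] open={R7,R8,R9}
Open reservations: ['R7', 'R8', 'R9'] -> 3

Answer: 3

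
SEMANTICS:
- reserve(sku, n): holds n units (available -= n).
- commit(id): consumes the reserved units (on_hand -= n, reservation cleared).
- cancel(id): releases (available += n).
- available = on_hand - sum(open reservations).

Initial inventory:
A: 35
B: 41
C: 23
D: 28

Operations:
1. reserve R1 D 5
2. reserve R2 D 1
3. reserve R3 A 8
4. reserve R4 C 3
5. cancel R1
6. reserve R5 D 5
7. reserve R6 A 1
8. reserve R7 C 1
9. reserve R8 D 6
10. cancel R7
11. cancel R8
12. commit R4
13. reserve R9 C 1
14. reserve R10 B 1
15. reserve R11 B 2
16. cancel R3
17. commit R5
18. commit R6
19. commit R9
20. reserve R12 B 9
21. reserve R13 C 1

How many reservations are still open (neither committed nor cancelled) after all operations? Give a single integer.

Answer: 5

Derivation:
Step 1: reserve R1 D 5 -> on_hand[A=35 B=41 C=23 D=28] avail[A=35 B=41 C=23 D=23] open={R1}
Step 2: reserve R2 D 1 -> on_hand[A=35 B=41 C=23 D=28] avail[A=35 B=41 C=23 D=22] open={R1,R2}
Step 3: reserve R3 A 8 -> on_hand[A=35 B=41 C=23 D=28] avail[A=27 B=41 C=23 D=22] open={R1,R2,R3}
Step 4: reserve R4 C 3 -> on_hand[A=35 B=41 C=23 D=28] avail[A=27 B=41 C=20 D=22] open={R1,R2,R3,R4}
Step 5: cancel R1 -> on_hand[A=35 B=41 C=23 D=28] avail[A=27 B=41 C=20 D=27] open={R2,R3,R4}
Step 6: reserve R5 D 5 -> on_hand[A=35 B=41 C=23 D=28] avail[A=27 B=41 C=20 D=22] open={R2,R3,R4,R5}
Step 7: reserve R6 A 1 -> on_hand[A=35 B=41 C=23 D=28] avail[A=26 B=41 C=20 D=22] open={R2,R3,R4,R5,R6}
Step 8: reserve R7 C 1 -> on_hand[A=35 B=41 C=23 D=28] avail[A=26 B=41 C=19 D=22] open={R2,R3,R4,R5,R6,R7}
Step 9: reserve R8 D 6 -> on_hand[A=35 B=41 C=23 D=28] avail[A=26 B=41 C=19 D=16] open={R2,R3,R4,R5,R6,R7,R8}
Step 10: cancel R7 -> on_hand[A=35 B=41 C=23 D=28] avail[A=26 B=41 C=20 D=16] open={R2,R3,R4,R5,R6,R8}
Step 11: cancel R8 -> on_hand[A=35 B=41 C=23 D=28] avail[A=26 B=41 C=20 D=22] open={R2,R3,R4,R5,R6}
Step 12: commit R4 -> on_hand[A=35 B=41 C=20 D=28] avail[A=26 B=41 C=20 D=22] open={R2,R3,R5,R6}
Step 13: reserve R9 C 1 -> on_hand[A=35 B=41 C=20 D=28] avail[A=26 B=41 C=19 D=22] open={R2,R3,R5,R6,R9}
Step 14: reserve R10 B 1 -> on_hand[A=35 B=41 C=20 D=28] avail[A=26 B=40 C=19 D=22] open={R10,R2,R3,R5,R6,R9}
Step 15: reserve R11 B 2 -> on_hand[A=35 B=41 C=20 D=28] avail[A=26 B=38 C=19 D=22] open={R10,R11,R2,R3,R5,R6,R9}
Step 16: cancel R3 -> on_hand[A=35 B=41 C=20 D=28] avail[A=34 B=38 C=19 D=22] open={R10,R11,R2,R5,R6,R9}
Step 17: commit R5 -> on_hand[A=35 B=41 C=20 D=23] avail[A=34 B=38 C=19 D=22] open={R10,R11,R2,R6,R9}
Step 18: commit R6 -> on_hand[A=34 B=41 C=20 D=23] avail[A=34 B=38 C=19 D=22] open={R10,R11,R2,R9}
Step 19: commit R9 -> on_hand[A=34 B=41 C=19 D=23] avail[A=34 B=38 C=19 D=22] open={R10,R11,R2}
Step 20: reserve R12 B 9 -> on_hand[A=34 B=41 C=19 D=23] avail[A=34 B=29 C=19 D=22] open={R10,R11,R12,R2}
Step 21: reserve R13 C 1 -> on_hand[A=34 B=41 C=19 D=23] avail[A=34 B=29 C=18 D=22] open={R10,R11,R12,R13,R2}
Open reservations: ['R10', 'R11', 'R12', 'R13', 'R2'] -> 5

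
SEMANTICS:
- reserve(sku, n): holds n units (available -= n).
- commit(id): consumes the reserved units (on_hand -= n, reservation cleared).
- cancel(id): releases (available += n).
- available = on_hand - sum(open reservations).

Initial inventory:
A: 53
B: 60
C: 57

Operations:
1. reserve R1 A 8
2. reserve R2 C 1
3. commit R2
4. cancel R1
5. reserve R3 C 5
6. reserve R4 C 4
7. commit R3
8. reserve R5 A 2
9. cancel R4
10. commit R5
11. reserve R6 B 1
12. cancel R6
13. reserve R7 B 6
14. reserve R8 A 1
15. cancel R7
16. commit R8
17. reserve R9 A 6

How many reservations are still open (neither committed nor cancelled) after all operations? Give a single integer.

Step 1: reserve R1 A 8 -> on_hand[A=53 B=60 C=57] avail[A=45 B=60 C=57] open={R1}
Step 2: reserve R2 C 1 -> on_hand[A=53 B=60 C=57] avail[A=45 B=60 C=56] open={R1,R2}
Step 3: commit R2 -> on_hand[A=53 B=60 C=56] avail[A=45 B=60 C=56] open={R1}
Step 4: cancel R1 -> on_hand[A=53 B=60 C=56] avail[A=53 B=60 C=56] open={}
Step 5: reserve R3 C 5 -> on_hand[A=53 B=60 C=56] avail[A=53 B=60 C=51] open={R3}
Step 6: reserve R4 C 4 -> on_hand[A=53 B=60 C=56] avail[A=53 B=60 C=47] open={R3,R4}
Step 7: commit R3 -> on_hand[A=53 B=60 C=51] avail[A=53 B=60 C=47] open={R4}
Step 8: reserve R5 A 2 -> on_hand[A=53 B=60 C=51] avail[A=51 B=60 C=47] open={R4,R5}
Step 9: cancel R4 -> on_hand[A=53 B=60 C=51] avail[A=51 B=60 C=51] open={R5}
Step 10: commit R5 -> on_hand[A=51 B=60 C=51] avail[A=51 B=60 C=51] open={}
Step 11: reserve R6 B 1 -> on_hand[A=51 B=60 C=51] avail[A=51 B=59 C=51] open={R6}
Step 12: cancel R6 -> on_hand[A=51 B=60 C=51] avail[A=51 B=60 C=51] open={}
Step 13: reserve R7 B 6 -> on_hand[A=51 B=60 C=51] avail[A=51 B=54 C=51] open={R7}
Step 14: reserve R8 A 1 -> on_hand[A=51 B=60 C=51] avail[A=50 B=54 C=51] open={R7,R8}
Step 15: cancel R7 -> on_hand[A=51 B=60 C=51] avail[A=50 B=60 C=51] open={R8}
Step 16: commit R8 -> on_hand[A=50 B=60 C=51] avail[A=50 B=60 C=51] open={}
Step 17: reserve R9 A 6 -> on_hand[A=50 B=60 C=51] avail[A=44 B=60 C=51] open={R9}
Open reservations: ['R9'] -> 1

Answer: 1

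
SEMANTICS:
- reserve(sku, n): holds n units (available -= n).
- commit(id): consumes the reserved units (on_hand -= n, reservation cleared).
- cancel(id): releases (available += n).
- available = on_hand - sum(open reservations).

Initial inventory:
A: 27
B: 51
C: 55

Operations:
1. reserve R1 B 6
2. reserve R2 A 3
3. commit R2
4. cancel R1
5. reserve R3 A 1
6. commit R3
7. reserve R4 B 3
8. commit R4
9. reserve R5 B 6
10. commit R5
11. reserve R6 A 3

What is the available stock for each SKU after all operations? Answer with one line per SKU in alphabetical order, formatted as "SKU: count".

Answer: A: 20
B: 42
C: 55

Derivation:
Step 1: reserve R1 B 6 -> on_hand[A=27 B=51 C=55] avail[A=27 B=45 C=55] open={R1}
Step 2: reserve R2 A 3 -> on_hand[A=27 B=51 C=55] avail[A=24 B=45 C=55] open={R1,R2}
Step 3: commit R2 -> on_hand[A=24 B=51 C=55] avail[A=24 B=45 C=55] open={R1}
Step 4: cancel R1 -> on_hand[A=24 B=51 C=55] avail[A=24 B=51 C=55] open={}
Step 5: reserve R3 A 1 -> on_hand[A=24 B=51 C=55] avail[A=23 B=51 C=55] open={R3}
Step 6: commit R3 -> on_hand[A=23 B=51 C=55] avail[A=23 B=51 C=55] open={}
Step 7: reserve R4 B 3 -> on_hand[A=23 B=51 C=55] avail[A=23 B=48 C=55] open={R4}
Step 8: commit R4 -> on_hand[A=23 B=48 C=55] avail[A=23 B=48 C=55] open={}
Step 9: reserve R5 B 6 -> on_hand[A=23 B=48 C=55] avail[A=23 B=42 C=55] open={R5}
Step 10: commit R5 -> on_hand[A=23 B=42 C=55] avail[A=23 B=42 C=55] open={}
Step 11: reserve R6 A 3 -> on_hand[A=23 B=42 C=55] avail[A=20 B=42 C=55] open={R6}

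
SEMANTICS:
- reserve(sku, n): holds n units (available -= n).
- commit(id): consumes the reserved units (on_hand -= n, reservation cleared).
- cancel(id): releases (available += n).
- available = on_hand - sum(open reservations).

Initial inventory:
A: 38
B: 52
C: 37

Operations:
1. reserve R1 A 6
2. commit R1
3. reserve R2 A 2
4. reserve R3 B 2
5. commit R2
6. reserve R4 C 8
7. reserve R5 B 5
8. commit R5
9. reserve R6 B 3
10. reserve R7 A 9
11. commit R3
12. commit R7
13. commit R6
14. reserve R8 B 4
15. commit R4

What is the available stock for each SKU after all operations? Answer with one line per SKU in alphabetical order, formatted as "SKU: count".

Step 1: reserve R1 A 6 -> on_hand[A=38 B=52 C=37] avail[A=32 B=52 C=37] open={R1}
Step 2: commit R1 -> on_hand[A=32 B=52 C=37] avail[A=32 B=52 C=37] open={}
Step 3: reserve R2 A 2 -> on_hand[A=32 B=52 C=37] avail[A=30 B=52 C=37] open={R2}
Step 4: reserve R3 B 2 -> on_hand[A=32 B=52 C=37] avail[A=30 B=50 C=37] open={R2,R3}
Step 5: commit R2 -> on_hand[A=30 B=52 C=37] avail[A=30 B=50 C=37] open={R3}
Step 6: reserve R4 C 8 -> on_hand[A=30 B=52 C=37] avail[A=30 B=50 C=29] open={R3,R4}
Step 7: reserve R5 B 5 -> on_hand[A=30 B=52 C=37] avail[A=30 B=45 C=29] open={R3,R4,R5}
Step 8: commit R5 -> on_hand[A=30 B=47 C=37] avail[A=30 B=45 C=29] open={R3,R4}
Step 9: reserve R6 B 3 -> on_hand[A=30 B=47 C=37] avail[A=30 B=42 C=29] open={R3,R4,R6}
Step 10: reserve R7 A 9 -> on_hand[A=30 B=47 C=37] avail[A=21 B=42 C=29] open={R3,R4,R6,R7}
Step 11: commit R3 -> on_hand[A=30 B=45 C=37] avail[A=21 B=42 C=29] open={R4,R6,R7}
Step 12: commit R7 -> on_hand[A=21 B=45 C=37] avail[A=21 B=42 C=29] open={R4,R6}
Step 13: commit R6 -> on_hand[A=21 B=42 C=37] avail[A=21 B=42 C=29] open={R4}
Step 14: reserve R8 B 4 -> on_hand[A=21 B=42 C=37] avail[A=21 B=38 C=29] open={R4,R8}
Step 15: commit R4 -> on_hand[A=21 B=42 C=29] avail[A=21 B=38 C=29] open={R8}

Answer: A: 21
B: 38
C: 29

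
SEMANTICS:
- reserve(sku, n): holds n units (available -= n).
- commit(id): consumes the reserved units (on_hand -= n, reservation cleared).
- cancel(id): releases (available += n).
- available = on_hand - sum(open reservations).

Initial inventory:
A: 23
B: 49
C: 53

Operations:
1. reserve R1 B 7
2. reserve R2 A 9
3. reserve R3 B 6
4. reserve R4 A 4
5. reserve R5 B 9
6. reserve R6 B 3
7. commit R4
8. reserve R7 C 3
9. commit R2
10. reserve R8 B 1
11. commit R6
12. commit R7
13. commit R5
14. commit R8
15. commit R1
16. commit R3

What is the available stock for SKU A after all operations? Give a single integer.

Step 1: reserve R1 B 7 -> on_hand[A=23 B=49 C=53] avail[A=23 B=42 C=53] open={R1}
Step 2: reserve R2 A 9 -> on_hand[A=23 B=49 C=53] avail[A=14 B=42 C=53] open={R1,R2}
Step 3: reserve R3 B 6 -> on_hand[A=23 B=49 C=53] avail[A=14 B=36 C=53] open={R1,R2,R3}
Step 4: reserve R4 A 4 -> on_hand[A=23 B=49 C=53] avail[A=10 B=36 C=53] open={R1,R2,R3,R4}
Step 5: reserve R5 B 9 -> on_hand[A=23 B=49 C=53] avail[A=10 B=27 C=53] open={R1,R2,R3,R4,R5}
Step 6: reserve R6 B 3 -> on_hand[A=23 B=49 C=53] avail[A=10 B=24 C=53] open={R1,R2,R3,R4,R5,R6}
Step 7: commit R4 -> on_hand[A=19 B=49 C=53] avail[A=10 B=24 C=53] open={R1,R2,R3,R5,R6}
Step 8: reserve R7 C 3 -> on_hand[A=19 B=49 C=53] avail[A=10 B=24 C=50] open={R1,R2,R3,R5,R6,R7}
Step 9: commit R2 -> on_hand[A=10 B=49 C=53] avail[A=10 B=24 C=50] open={R1,R3,R5,R6,R7}
Step 10: reserve R8 B 1 -> on_hand[A=10 B=49 C=53] avail[A=10 B=23 C=50] open={R1,R3,R5,R6,R7,R8}
Step 11: commit R6 -> on_hand[A=10 B=46 C=53] avail[A=10 B=23 C=50] open={R1,R3,R5,R7,R8}
Step 12: commit R7 -> on_hand[A=10 B=46 C=50] avail[A=10 B=23 C=50] open={R1,R3,R5,R8}
Step 13: commit R5 -> on_hand[A=10 B=37 C=50] avail[A=10 B=23 C=50] open={R1,R3,R8}
Step 14: commit R8 -> on_hand[A=10 B=36 C=50] avail[A=10 B=23 C=50] open={R1,R3}
Step 15: commit R1 -> on_hand[A=10 B=29 C=50] avail[A=10 B=23 C=50] open={R3}
Step 16: commit R3 -> on_hand[A=10 B=23 C=50] avail[A=10 B=23 C=50] open={}
Final available[A] = 10

Answer: 10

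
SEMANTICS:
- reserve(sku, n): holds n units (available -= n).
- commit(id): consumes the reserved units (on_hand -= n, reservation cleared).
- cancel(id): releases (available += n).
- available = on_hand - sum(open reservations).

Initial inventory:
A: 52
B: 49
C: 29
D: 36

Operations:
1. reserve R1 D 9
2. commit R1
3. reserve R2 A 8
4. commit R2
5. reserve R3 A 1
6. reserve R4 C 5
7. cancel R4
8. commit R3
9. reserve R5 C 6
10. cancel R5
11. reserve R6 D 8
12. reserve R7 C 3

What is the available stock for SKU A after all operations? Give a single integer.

Step 1: reserve R1 D 9 -> on_hand[A=52 B=49 C=29 D=36] avail[A=52 B=49 C=29 D=27] open={R1}
Step 2: commit R1 -> on_hand[A=52 B=49 C=29 D=27] avail[A=52 B=49 C=29 D=27] open={}
Step 3: reserve R2 A 8 -> on_hand[A=52 B=49 C=29 D=27] avail[A=44 B=49 C=29 D=27] open={R2}
Step 4: commit R2 -> on_hand[A=44 B=49 C=29 D=27] avail[A=44 B=49 C=29 D=27] open={}
Step 5: reserve R3 A 1 -> on_hand[A=44 B=49 C=29 D=27] avail[A=43 B=49 C=29 D=27] open={R3}
Step 6: reserve R4 C 5 -> on_hand[A=44 B=49 C=29 D=27] avail[A=43 B=49 C=24 D=27] open={R3,R4}
Step 7: cancel R4 -> on_hand[A=44 B=49 C=29 D=27] avail[A=43 B=49 C=29 D=27] open={R3}
Step 8: commit R3 -> on_hand[A=43 B=49 C=29 D=27] avail[A=43 B=49 C=29 D=27] open={}
Step 9: reserve R5 C 6 -> on_hand[A=43 B=49 C=29 D=27] avail[A=43 B=49 C=23 D=27] open={R5}
Step 10: cancel R5 -> on_hand[A=43 B=49 C=29 D=27] avail[A=43 B=49 C=29 D=27] open={}
Step 11: reserve R6 D 8 -> on_hand[A=43 B=49 C=29 D=27] avail[A=43 B=49 C=29 D=19] open={R6}
Step 12: reserve R7 C 3 -> on_hand[A=43 B=49 C=29 D=27] avail[A=43 B=49 C=26 D=19] open={R6,R7}
Final available[A] = 43

Answer: 43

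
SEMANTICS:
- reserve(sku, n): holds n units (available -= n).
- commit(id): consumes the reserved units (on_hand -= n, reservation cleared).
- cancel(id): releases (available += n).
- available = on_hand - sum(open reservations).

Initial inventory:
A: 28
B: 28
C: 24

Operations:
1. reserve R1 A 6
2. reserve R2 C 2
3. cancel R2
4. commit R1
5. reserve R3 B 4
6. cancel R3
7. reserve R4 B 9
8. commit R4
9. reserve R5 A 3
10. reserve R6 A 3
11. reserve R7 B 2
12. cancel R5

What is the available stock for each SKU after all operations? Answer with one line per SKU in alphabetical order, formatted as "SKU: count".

Answer: A: 19
B: 17
C: 24

Derivation:
Step 1: reserve R1 A 6 -> on_hand[A=28 B=28 C=24] avail[A=22 B=28 C=24] open={R1}
Step 2: reserve R2 C 2 -> on_hand[A=28 B=28 C=24] avail[A=22 B=28 C=22] open={R1,R2}
Step 3: cancel R2 -> on_hand[A=28 B=28 C=24] avail[A=22 B=28 C=24] open={R1}
Step 4: commit R1 -> on_hand[A=22 B=28 C=24] avail[A=22 B=28 C=24] open={}
Step 5: reserve R3 B 4 -> on_hand[A=22 B=28 C=24] avail[A=22 B=24 C=24] open={R3}
Step 6: cancel R3 -> on_hand[A=22 B=28 C=24] avail[A=22 B=28 C=24] open={}
Step 7: reserve R4 B 9 -> on_hand[A=22 B=28 C=24] avail[A=22 B=19 C=24] open={R4}
Step 8: commit R4 -> on_hand[A=22 B=19 C=24] avail[A=22 B=19 C=24] open={}
Step 9: reserve R5 A 3 -> on_hand[A=22 B=19 C=24] avail[A=19 B=19 C=24] open={R5}
Step 10: reserve R6 A 3 -> on_hand[A=22 B=19 C=24] avail[A=16 B=19 C=24] open={R5,R6}
Step 11: reserve R7 B 2 -> on_hand[A=22 B=19 C=24] avail[A=16 B=17 C=24] open={R5,R6,R7}
Step 12: cancel R5 -> on_hand[A=22 B=19 C=24] avail[A=19 B=17 C=24] open={R6,R7}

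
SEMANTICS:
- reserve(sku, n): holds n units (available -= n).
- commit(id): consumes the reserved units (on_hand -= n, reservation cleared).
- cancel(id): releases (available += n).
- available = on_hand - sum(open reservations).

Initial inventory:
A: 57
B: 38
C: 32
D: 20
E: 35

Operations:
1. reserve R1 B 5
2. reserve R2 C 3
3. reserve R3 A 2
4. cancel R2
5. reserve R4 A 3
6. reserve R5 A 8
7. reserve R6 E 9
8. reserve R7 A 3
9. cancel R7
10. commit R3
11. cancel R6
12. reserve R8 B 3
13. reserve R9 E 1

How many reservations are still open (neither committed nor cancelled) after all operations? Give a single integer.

Answer: 5

Derivation:
Step 1: reserve R1 B 5 -> on_hand[A=57 B=38 C=32 D=20 E=35] avail[A=57 B=33 C=32 D=20 E=35] open={R1}
Step 2: reserve R2 C 3 -> on_hand[A=57 B=38 C=32 D=20 E=35] avail[A=57 B=33 C=29 D=20 E=35] open={R1,R2}
Step 3: reserve R3 A 2 -> on_hand[A=57 B=38 C=32 D=20 E=35] avail[A=55 B=33 C=29 D=20 E=35] open={R1,R2,R3}
Step 4: cancel R2 -> on_hand[A=57 B=38 C=32 D=20 E=35] avail[A=55 B=33 C=32 D=20 E=35] open={R1,R3}
Step 5: reserve R4 A 3 -> on_hand[A=57 B=38 C=32 D=20 E=35] avail[A=52 B=33 C=32 D=20 E=35] open={R1,R3,R4}
Step 6: reserve R5 A 8 -> on_hand[A=57 B=38 C=32 D=20 E=35] avail[A=44 B=33 C=32 D=20 E=35] open={R1,R3,R4,R5}
Step 7: reserve R6 E 9 -> on_hand[A=57 B=38 C=32 D=20 E=35] avail[A=44 B=33 C=32 D=20 E=26] open={R1,R3,R4,R5,R6}
Step 8: reserve R7 A 3 -> on_hand[A=57 B=38 C=32 D=20 E=35] avail[A=41 B=33 C=32 D=20 E=26] open={R1,R3,R4,R5,R6,R7}
Step 9: cancel R7 -> on_hand[A=57 B=38 C=32 D=20 E=35] avail[A=44 B=33 C=32 D=20 E=26] open={R1,R3,R4,R5,R6}
Step 10: commit R3 -> on_hand[A=55 B=38 C=32 D=20 E=35] avail[A=44 B=33 C=32 D=20 E=26] open={R1,R4,R5,R6}
Step 11: cancel R6 -> on_hand[A=55 B=38 C=32 D=20 E=35] avail[A=44 B=33 C=32 D=20 E=35] open={R1,R4,R5}
Step 12: reserve R8 B 3 -> on_hand[A=55 B=38 C=32 D=20 E=35] avail[A=44 B=30 C=32 D=20 E=35] open={R1,R4,R5,R8}
Step 13: reserve R9 E 1 -> on_hand[A=55 B=38 C=32 D=20 E=35] avail[A=44 B=30 C=32 D=20 E=34] open={R1,R4,R5,R8,R9}
Open reservations: ['R1', 'R4', 'R5', 'R8', 'R9'] -> 5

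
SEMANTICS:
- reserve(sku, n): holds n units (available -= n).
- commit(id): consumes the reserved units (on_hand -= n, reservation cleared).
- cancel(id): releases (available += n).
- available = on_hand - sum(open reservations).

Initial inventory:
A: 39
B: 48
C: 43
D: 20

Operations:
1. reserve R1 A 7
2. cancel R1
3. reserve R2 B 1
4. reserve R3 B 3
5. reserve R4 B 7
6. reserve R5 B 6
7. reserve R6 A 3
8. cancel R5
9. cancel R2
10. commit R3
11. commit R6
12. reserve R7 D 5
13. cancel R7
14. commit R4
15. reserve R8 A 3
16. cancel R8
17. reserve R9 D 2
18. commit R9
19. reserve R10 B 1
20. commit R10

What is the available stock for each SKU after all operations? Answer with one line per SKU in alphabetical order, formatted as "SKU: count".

Step 1: reserve R1 A 7 -> on_hand[A=39 B=48 C=43 D=20] avail[A=32 B=48 C=43 D=20] open={R1}
Step 2: cancel R1 -> on_hand[A=39 B=48 C=43 D=20] avail[A=39 B=48 C=43 D=20] open={}
Step 3: reserve R2 B 1 -> on_hand[A=39 B=48 C=43 D=20] avail[A=39 B=47 C=43 D=20] open={R2}
Step 4: reserve R3 B 3 -> on_hand[A=39 B=48 C=43 D=20] avail[A=39 B=44 C=43 D=20] open={R2,R3}
Step 5: reserve R4 B 7 -> on_hand[A=39 B=48 C=43 D=20] avail[A=39 B=37 C=43 D=20] open={R2,R3,R4}
Step 6: reserve R5 B 6 -> on_hand[A=39 B=48 C=43 D=20] avail[A=39 B=31 C=43 D=20] open={R2,R3,R4,R5}
Step 7: reserve R6 A 3 -> on_hand[A=39 B=48 C=43 D=20] avail[A=36 B=31 C=43 D=20] open={R2,R3,R4,R5,R6}
Step 8: cancel R5 -> on_hand[A=39 B=48 C=43 D=20] avail[A=36 B=37 C=43 D=20] open={R2,R3,R4,R6}
Step 9: cancel R2 -> on_hand[A=39 B=48 C=43 D=20] avail[A=36 B=38 C=43 D=20] open={R3,R4,R6}
Step 10: commit R3 -> on_hand[A=39 B=45 C=43 D=20] avail[A=36 B=38 C=43 D=20] open={R4,R6}
Step 11: commit R6 -> on_hand[A=36 B=45 C=43 D=20] avail[A=36 B=38 C=43 D=20] open={R4}
Step 12: reserve R7 D 5 -> on_hand[A=36 B=45 C=43 D=20] avail[A=36 B=38 C=43 D=15] open={R4,R7}
Step 13: cancel R7 -> on_hand[A=36 B=45 C=43 D=20] avail[A=36 B=38 C=43 D=20] open={R4}
Step 14: commit R4 -> on_hand[A=36 B=38 C=43 D=20] avail[A=36 B=38 C=43 D=20] open={}
Step 15: reserve R8 A 3 -> on_hand[A=36 B=38 C=43 D=20] avail[A=33 B=38 C=43 D=20] open={R8}
Step 16: cancel R8 -> on_hand[A=36 B=38 C=43 D=20] avail[A=36 B=38 C=43 D=20] open={}
Step 17: reserve R9 D 2 -> on_hand[A=36 B=38 C=43 D=20] avail[A=36 B=38 C=43 D=18] open={R9}
Step 18: commit R9 -> on_hand[A=36 B=38 C=43 D=18] avail[A=36 B=38 C=43 D=18] open={}
Step 19: reserve R10 B 1 -> on_hand[A=36 B=38 C=43 D=18] avail[A=36 B=37 C=43 D=18] open={R10}
Step 20: commit R10 -> on_hand[A=36 B=37 C=43 D=18] avail[A=36 B=37 C=43 D=18] open={}

Answer: A: 36
B: 37
C: 43
D: 18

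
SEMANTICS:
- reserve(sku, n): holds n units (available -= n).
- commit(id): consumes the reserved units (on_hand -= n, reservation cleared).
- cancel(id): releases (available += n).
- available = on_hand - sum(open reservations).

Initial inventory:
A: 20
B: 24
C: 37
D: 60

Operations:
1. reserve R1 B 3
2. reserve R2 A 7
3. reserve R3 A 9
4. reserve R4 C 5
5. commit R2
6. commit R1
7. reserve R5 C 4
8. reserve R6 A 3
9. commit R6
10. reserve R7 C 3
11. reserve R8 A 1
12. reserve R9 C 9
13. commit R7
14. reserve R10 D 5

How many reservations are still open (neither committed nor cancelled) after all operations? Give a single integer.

Step 1: reserve R1 B 3 -> on_hand[A=20 B=24 C=37 D=60] avail[A=20 B=21 C=37 D=60] open={R1}
Step 2: reserve R2 A 7 -> on_hand[A=20 B=24 C=37 D=60] avail[A=13 B=21 C=37 D=60] open={R1,R2}
Step 3: reserve R3 A 9 -> on_hand[A=20 B=24 C=37 D=60] avail[A=4 B=21 C=37 D=60] open={R1,R2,R3}
Step 4: reserve R4 C 5 -> on_hand[A=20 B=24 C=37 D=60] avail[A=4 B=21 C=32 D=60] open={R1,R2,R3,R4}
Step 5: commit R2 -> on_hand[A=13 B=24 C=37 D=60] avail[A=4 B=21 C=32 D=60] open={R1,R3,R4}
Step 6: commit R1 -> on_hand[A=13 B=21 C=37 D=60] avail[A=4 B=21 C=32 D=60] open={R3,R4}
Step 7: reserve R5 C 4 -> on_hand[A=13 B=21 C=37 D=60] avail[A=4 B=21 C=28 D=60] open={R3,R4,R5}
Step 8: reserve R6 A 3 -> on_hand[A=13 B=21 C=37 D=60] avail[A=1 B=21 C=28 D=60] open={R3,R4,R5,R6}
Step 9: commit R6 -> on_hand[A=10 B=21 C=37 D=60] avail[A=1 B=21 C=28 D=60] open={R3,R4,R5}
Step 10: reserve R7 C 3 -> on_hand[A=10 B=21 C=37 D=60] avail[A=1 B=21 C=25 D=60] open={R3,R4,R5,R7}
Step 11: reserve R8 A 1 -> on_hand[A=10 B=21 C=37 D=60] avail[A=0 B=21 C=25 D=60] open={R3,R4,R5,R7,R8}
Step 12: reserve R9 C 9 -> on_hand[A=10 B=21 C=37 D=60] avail[A=0 B=21 C=16 D=60] open={R3,R4,R5,R7,R8,R9}
Step 13: commit R7 -> on_hand[A=10 B=21 C=34 D=60] avail[A=0 B=21 C=16 D=60] open={R3,R4,R5,R8,R9}
Step 14: reserve R10 D 5 -> on_hand[A=10 B=21 C=34 D=60] avail[A=0 B=21 C=16 D=55] open={R10,R3,R4,R5,R8,R9}
Open reservations: ['R10', 'R3', 'R4', 'R5', 'R8', 'R9'] -> 6

Answer: 6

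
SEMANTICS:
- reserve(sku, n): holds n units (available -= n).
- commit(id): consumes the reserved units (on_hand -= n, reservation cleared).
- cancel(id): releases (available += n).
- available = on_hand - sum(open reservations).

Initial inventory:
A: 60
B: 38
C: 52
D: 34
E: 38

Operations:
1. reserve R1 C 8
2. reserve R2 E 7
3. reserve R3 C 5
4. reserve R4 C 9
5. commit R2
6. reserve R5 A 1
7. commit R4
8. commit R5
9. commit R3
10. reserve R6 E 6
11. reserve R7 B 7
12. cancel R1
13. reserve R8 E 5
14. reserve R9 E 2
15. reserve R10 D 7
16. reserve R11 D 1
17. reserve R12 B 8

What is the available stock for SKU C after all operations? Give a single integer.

Answer: 38

Derivation:
Step 1: reserve R1 C 8 -> on_hand[A=60 B=38 C=52 D=34 E=38] avail[A=60 B=38 C=44 D=34 E=38] open={R1}
Step 2: reserve R2 E 7 -> on_hand[A=60 B=38 C=52 D=34 E=38] avail[A=60 B=38 C=44 D=34 E=31] open={R1,R2}
Step 3: reserve R3 C 5 -> on_hand[A=60 B=38 C=52 D=34 E=38] avail[A=60 B=38 C=39 D=34 E=31] open={R1,R2,R3}
Step 4: reserve R4 C 9 -> on_hand[A=60 B=38 C=52 D=34 E=38] avail[A=60 B=38 C=30 D=34 E=31] open={R1,R2,R3,R4}
Step 5: commit R2 -> on_hand[A=60 B=38 C=52 D=34 E=31] avail[A=60 B=38 C=30 D=34 E=31] open={R1,R3,R4}
Step 6: reserve R5 A 1 -> on_hand[A=60 B=38 C=52 D=34 E=31] avail[A=59 B=38 C=30 D=34 E=31] open={R1,R3,R4,R5}
Step 7: commit R4 -> on_hand[A=60 B=38 C=43 D=34 E=31] avail[A=59 B=38 C=30 D=34 E=31] open={R1,R3,R5}
Step 8: commit R5 -> on_hand[A=59 B=38 C=43 D=34 E=31] avail[A=59 B=38 C=30 D=34 E=31] open={R1,R3}
Step 9: commit R3 -> on_hand[A=59 B=38 C=38 D=34 E=31] avail[A=59 B=38 C=30 D=34 E=31] open={R1}
Step 10: reserve R6 E 6 -> on_hand[A=59 B=38 C=38 D=34 E=31] avail[A=59 B=38 C=30 D=34 E=25] open={R1,R6}
Step 11: reserve R7 B 7 -> on_hand[A=59 B=38 C=38 D=34 E=31] avail[A=59 B=31 C=30 D=34 E=25] open={R1,R6,R7}
Step 12: cancel R1 -> on_hand[A=59 B=38 C=38 D=34 E=31] avail[A=59 B=31 C=38 D=34 E=25] open={R6,R7}
Step 13: reserve R8 E 5 -> on_hand[A=59 B=38 C=38 D=34 E=31] avail[A=59 B=31 C=38 D=34 E=20] open={R6,R7,R8}
Step 14: reserve R9 E 2 -> on_hand[A=59 B=38 C=38 D=34 E=31] avail[A=59 B=31 C=38 D=34 E=18] open={R6,R7,R8,R9}
Step 15: reserve R10 D 7 -> on_hand[A=59 B=38 C=38 D=34 E=31] avail[A=59 B=31 C=38 D=27 E=18] open={R10,R6,R7,R8,R9}
Step 16: reserve R11 D 1 -> on_hand[A=59 B=38 C=38 D=34 E=31] avail[A=59 B=31 C=38 D=26 E=18] open={R10,R11,R6,R7,R8,R9}
Step 17: reserve R12 B 8 -> on_hand[A=59 B=38 C=38 D=34 E=31] avail[A=59 B=23 C=38 D=26 E=18] open={R10,R11,R12,R6,R7,R8,R9}
Final available[C] = 38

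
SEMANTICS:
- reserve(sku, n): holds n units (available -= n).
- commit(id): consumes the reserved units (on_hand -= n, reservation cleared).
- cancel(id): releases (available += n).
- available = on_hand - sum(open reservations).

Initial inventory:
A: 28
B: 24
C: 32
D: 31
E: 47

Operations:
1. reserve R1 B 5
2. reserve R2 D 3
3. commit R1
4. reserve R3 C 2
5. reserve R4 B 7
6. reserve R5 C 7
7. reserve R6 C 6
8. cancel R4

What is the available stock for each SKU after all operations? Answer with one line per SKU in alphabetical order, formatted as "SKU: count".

Step 1: reserve R1 B 5 -> on_hand[A=28 B=24 C=32 D=31 E=47] avail[A=28 B=19 C=32 D=31 E=47] open={R1}
Step 2: reserve R2 D 3 -> on_hand[A=28 B=24 C=32 D=31 E=47] avail[A=28 B=19 C=32 D=28 E=47] open={R1,R2}
Step 3: commit R1 -> on_hand[A=28 B=19 C=32 D=31 E=47] avail[A=28 B=19 C=32 D=28 E=47] open={R2}
Step 4: reserve R3 C 2 -> on_hand[A=28 B=19 C=32 D=31 E=47] avail[A=28 B=19 C=30 D=28 E=47] open={R2,R3}
Step 5: reserve R4 B 7 -> on_hand[A=28 B=19 C=32 D=31 E=47] avail[A=28 B=12 C=30 D=28 E=47] open={R2,R3,R4}
Step 6: reserve R5 C 7 -> on_hand[A=28 B=19 C=32 D=31 E=47] avail[A=28 B=12 C=23 D=28 E=47] open={R2,R3,R4,R5}
Step 7: reserve R6 C 6 -> on_hand[A=28 B=19 C=32 D=31 E=47] avail[A=28 B=12 C=17 D=28 E=47] open={R2,R3,R4,R5,R6}
Step 8: cancel R4 -> on_hand[A=28 B=19 C=32 D=31 E=47] avail[A=28 B=19 C=17 D=28 E=47] open={R2,R3,R5,R6}

Answer: A: 28
B: 19
C: 17
D: 28
E: 47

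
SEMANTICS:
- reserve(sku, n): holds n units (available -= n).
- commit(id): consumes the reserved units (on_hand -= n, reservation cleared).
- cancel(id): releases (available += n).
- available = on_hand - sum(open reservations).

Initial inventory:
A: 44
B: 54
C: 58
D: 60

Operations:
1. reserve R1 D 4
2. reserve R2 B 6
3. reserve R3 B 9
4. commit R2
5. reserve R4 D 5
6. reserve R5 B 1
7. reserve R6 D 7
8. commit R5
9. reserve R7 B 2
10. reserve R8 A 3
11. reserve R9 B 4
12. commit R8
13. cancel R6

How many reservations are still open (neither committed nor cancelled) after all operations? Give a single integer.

Answer: 5

Derivation:
Step 1: reserve R1 D 4 -> on_hand[A=44 B=54 C=58 D=60] avail[A=44 B=54 C=58 D=56] open={R1}
Step 2: reserve R2 B 6 -> on_hand[A=44 B=54 C=58 D=60] avail[A=44 B=48 C=58 D=56] open={R1,R2}
Step 3: reserve R3 B 9 -> on_hand[A=44 B=54 C=58 D=60] avail[A=44 B=39 C=58 D=56] open={R1,R2,R3}
Step 4: commit R2 -> on_hand[A=44 B=48 C=58 D=60] avail[A=44 B=39 C=58 D=56] open={R1,R3}
Step 5: reserve R4 D 5 -> on_hand[A=44 B=48 C=58 D=60] avail[A=44 B=39 C=58 D=51] open={R1,R3,R4}
Step 6: reserve R5 B 1 -> on_hand[A=44 B=48 C=58 D=60] avail[A=44 B=38 C=58 D=51] open={R1,R3,R4,R5}
Step 7: reserve R6 D 7 -> on_hand[A=44 B=48 C=58 D=60] avail[A=44 B=38 C=58 D=44] open={R1,R3,R4,R5,R6}
Step 8: commit R5 -> on_hand[A=44 B=47 C=58 D=60] avail[A=44 B=38 C=58 D=44] open={R1,R3,R4,R6}
Step 9: reserve R7 B 2 -> on_hand[A=44 B=47 C=58 D=60] avail[A=44 B=36 C=58 D=44] open={R1,R3,R4,R6,R7}
Step 10: reserve R8 A 3 -> on_hand[A=44 B=47 C=58 D=60] avail[A=41 B=36 C=58 D=44] open={R1,R3,R4,R6,R7,R8}
Step 11: reserve R9 B 4 -> on_hand[A=44 B=47 C=58 D=60] avail[A=41 B=32 C=58 D=44] open={R1,R3,R4,R6,R7,R8,R9}
Step 12: commit R8 -> on_hand[A=41 B=47 C=58 D=60] avail[A=41 B=32 C=58 D=44] open={R1,R3,R4,R6,R7,R9}
Step 13: cancel R6 -> on_hand[A=41 B=47 C=58 D=60] avail[A=41 B=32 C=58 D=51] open={R1,R3,R4,R7,R9}
Open reservations: ['R1', 'R3', 'R4', 'R7', 'R9'] -> 5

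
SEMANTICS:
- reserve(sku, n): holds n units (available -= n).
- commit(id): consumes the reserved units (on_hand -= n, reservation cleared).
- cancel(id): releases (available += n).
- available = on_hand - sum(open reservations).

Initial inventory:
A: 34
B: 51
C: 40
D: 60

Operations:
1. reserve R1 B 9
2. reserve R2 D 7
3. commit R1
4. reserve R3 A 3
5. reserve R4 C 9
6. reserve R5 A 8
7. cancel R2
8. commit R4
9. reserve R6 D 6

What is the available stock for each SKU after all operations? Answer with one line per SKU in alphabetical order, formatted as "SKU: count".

Step 1: reserve R1 B 9 -> on_hand[A=34 B=51 C=40 D=60] avail[A=34 B=42 C=40 D=60] open={R1}
Step 2: reserve R2 D 7 -> on_hand[A=34 B=51 C=40 D=60] avail[A=34 B=42 C=40 D=53] open={R1,R2}
Step 3: commit R1 -> on_hand[A=34 B=42 C=40 D=60] avail[A=34 B=42 C=40 D=53] open={R2}
Step 4: reserve R3 A 3 -> on_hand[A=34 B=42 C=40 D=60] avail[A=31 B=42 C=40 D=53] open={R2,R3}
Step 5: reserve R4 C 9 -> on_hand[A=34 B=42 C=40 D=60] avail[A=31 B=42 C=31 D=53] open={R2,R3,R4}
Step 6: reserve R5 A 8 -> on_hand[A=34 B=42 C=40 D=60] avail[A=23 B=42 C=31 D=53] open={R2,R3,R4,R5}
Step 7: cancel R2 -> on_hand[A=34 B=42 C=40 D=60] avail[A=23 B=42 C=31 D=60] open={R3,R4,R5}
Step 8: commit R4 -> on_hand[A=34 B=42 C=31 D=60] avail[A=23 B=42 C=31 D=60] open={R3,R5}
Step 9: reserve R6 D 6 -> on_hand[A=34 B=42 C=31 D=60] avail[A=23 B=42 C=31 D=54] open={R3,R5,R6}

Answer: A: 23
B: 42
C: 31
D: 54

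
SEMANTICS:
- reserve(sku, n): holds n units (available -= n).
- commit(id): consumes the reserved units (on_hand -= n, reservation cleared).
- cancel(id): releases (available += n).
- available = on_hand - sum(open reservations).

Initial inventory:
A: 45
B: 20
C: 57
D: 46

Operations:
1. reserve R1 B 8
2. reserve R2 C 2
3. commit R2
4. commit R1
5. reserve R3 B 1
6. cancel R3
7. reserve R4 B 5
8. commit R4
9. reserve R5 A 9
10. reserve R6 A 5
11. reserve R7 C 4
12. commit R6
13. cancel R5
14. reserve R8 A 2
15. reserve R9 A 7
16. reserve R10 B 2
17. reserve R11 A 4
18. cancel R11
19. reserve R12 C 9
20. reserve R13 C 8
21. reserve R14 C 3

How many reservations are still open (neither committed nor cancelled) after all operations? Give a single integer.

Answer: 7

Derivation:
Step 1: reserve R1 B 8 -> on_hand[A=45 B=20 C=57 D=46] avail[A=45 B=12 C=57 D=46] open={R1}
Step 2: reserve R2 C 2 -> on_hand[A=45 B=20 C=57 D=46] avail[A=45 B=12 C=55 D=46] open={R1,R2}
Step 3: commit R2 -> on_hand[A=45 B=20 C=55 D=46] avail[A=45 B=12 C=55 D=46] open={R1}
Step 4: commit R1 -> on_hand[A=45 B=12 C=55 D=46] avail[A=45 B=12 C=55 D=46] open={}
Step 5: reserve R3 B 1 -> on_hand[A=45 B=12 C=55 D=46] avail[A=45 B=11 C=55 D=46] open={R3}
Step 6: cancel R3 -> on_hand[A=45 B=12 C=55 D=46] avail[A=45 B=12 C=55 D=46] open={}
Step 7: reserve R4 B 5 -> on_hand[A=45 B=12 C=55 D=46] avail[A=45 B=7 C=55 D=46] open={R4}
Step 8: commit R4 -> on_hand[A=45 B=7 C=55 D=46] avail[A=45 B=7 C=55 D=46] open={}
Step 9: reserve R5 A 9 -> on_hand[A=45 B=7 C=55 D=46] avail[A=36 B=7 C=55 D=46] open={R5}
Step 10: reserve R6 A 5 -> on_hand[A=45 B=7 C=55 D=46] avail[A=31 B=7 C=55 D=46] open={R5,R6}
Step 11: reserve R7 C 4 -> on_hand[A=45 B=7 C=55 D=46] avail[A=31 B=7 C=51 D=46] open={R5,R6,R7}
Step 12: commit R6 -> on_hand[A=40 B=7 C=55 D=46] avail[A=31 B=7 C=51 D=46] open={R5,R7}
Step 13: cancel R5 -> on_hand[A=40 B=7 C=55 D=46] avail[A=40 B=7 C=51 D=46] open={R7}
Step 14: reserve R8 A 2 -> on_hand[A=40 B=7 C=55 D=46] avail[A=38 B=7 C=51 D=46] open={R7,R8}
Step 15: reserve R9 A 7 -> on_hand[A=40 B=7 C=55 D=46] avail[A=31 B=7 C=51 D=46] open={R7,R8,R9}
Step 16: reserve R10 B 2 -> on_hand[A=40 B=7 C=55 D=46] avail[A=31 B=5 C=51 D=46] open={R10,R7,R8,R9}
Step 17: reserve R11 A 4 -> on_hand[A=40 B=7 C=55 D=46] avail[A=27 B=5 C=51 D=46] open={R10,R11,R7,R8,R9}
Step 18: cancel R11 -> on_hand[A=40 B=7 C=55 D=46] avail[A=31 B=5 C=51 D=46] open={R10,R7,R8,R9}
Step 19: reserve R12 C 9 -> on_hand[A=40 B=7 C=55 D=46] avail[A=31 B=5 C=42 D=46] open={R10,R12,R7,R8,R9}
Step 20: reserve R13 C 8 -> on_hand[A=40 B=7 C=55 D=46] avail[A=31 B=5 C=34 D=46] open={R10,R12,R13,R7,R8,R9}
Step 21: reserve R14 C 3 -> on_hand[A=40 B=7 C=55 D=46] avail[A=31 B=5 C=31 D=46] open={R10,R12,R13,R14,R7,R8,R9}
Open reservations: ['R10', 'R12', 'R13', 'R14', 'R7', 'R8', 'R9'] -> 7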